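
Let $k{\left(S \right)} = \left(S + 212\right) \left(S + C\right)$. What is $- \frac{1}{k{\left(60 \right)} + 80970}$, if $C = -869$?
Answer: $\frac{1}{139078} \approx 7.1902 \cdot 10^{-6}$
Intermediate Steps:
$k{\left(S \right)} = \left(-869 + S\right) \left(212 + S\right)$ ($k{\left(S \right)} = \left(S + 212\right) \left(S - 869\right) = \left(212 + S\right) \left(-869 + S\right) = \left(-869 + S\right) \left(212 + S\right)$)
$- \frac{1}{k{\left(60 \right)} + 80970} = - \frac{1}{\left(-184228 + 60^{2} - 39420\right) + 80970} = - \frac{1}{\left(-184228 + 3600 - 39420\right) + 80970} = - \frac{1}{-220048 + 80970} = - \frac{1}{-139078} = \left(-1\right) \left(- \frac{1}{139078}\right) = \frac{1}{139078}$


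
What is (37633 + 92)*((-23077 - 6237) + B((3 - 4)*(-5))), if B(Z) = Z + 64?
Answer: -1103267625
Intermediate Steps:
B(Z) = 64 + Z
(37633 + 92)*((-23077 - 6237) + B((3 - 4)*(-5))) = (37633 + 92)*((-23077 - 6237) + (64 + (3 - 4)*(-5))) = 37725*(-29314 + (64 - 1*(-5))) = 37725*(-29314 + (64 + 5)) = 37725*(-29314 + 69) = 37725*(-29245) = -1103267625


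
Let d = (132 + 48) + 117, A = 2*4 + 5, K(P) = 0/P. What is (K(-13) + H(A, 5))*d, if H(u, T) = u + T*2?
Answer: 6831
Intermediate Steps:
K(P) = 0
A = 13 (A = 8 + 5 = 13)
d = 297 (d = 180 + 117 = 297)
H(u, T) = u + 2*T
(K(-13) + H(A, 5))*d = (0 + (13 + 2*5))*297 = (0 + (13 + 10))*297 = (0 + 23)*297 = 23*297 = 6831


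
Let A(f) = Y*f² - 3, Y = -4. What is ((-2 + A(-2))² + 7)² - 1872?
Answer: 198832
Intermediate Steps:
A(f) = -3 - 4*f² (A(f) = -4*f² - 3 = -3 - 4*f²)
((-2 + A(-2))² + 7)² - 1872 = ((-2 + (-3 - 4*(-2)²))² + 7)² - 1872 = ((-2 + (-3 - 4*4))² + 7)² - 1872 = ((-2 + (-3 - 16))² + 7)² - 1872 = ((-2 - 19)² + 7)² - 1872 = ((-21)² + 7)² - 1872 = (441 + 7)² - 1872 = 448² - 1872 = 200704 - 1872 = 198832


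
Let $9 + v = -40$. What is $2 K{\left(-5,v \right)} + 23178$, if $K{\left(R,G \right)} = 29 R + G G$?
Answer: $27690$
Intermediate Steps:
$v = -49$ ($v = -9 - 40 = -49$)
$K{\left(R,G \right)} = G^{2} + 29 R$ ($K{\left(R,G \right)} = 29 R + G^{2} = G^{2} + 29 R$)
$2 K{\left(-5,v \right)} + 23178 = 2 \left(\left(-49\right)^{2} + 29 \left(-5\right)\right) + 23178 = 2 \left(2401 - 145\right) + 23178 = 2 \cdot 2256 + 23178 = 4512 + 23178 = 27690$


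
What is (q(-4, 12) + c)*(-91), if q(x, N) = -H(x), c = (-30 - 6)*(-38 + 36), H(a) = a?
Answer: -6916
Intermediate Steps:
c = 72 (c = -36*(-2) = 72)
q(x, N) = -x
(q(-4, 12) + c)*(-91) = (-1*(-4) + 72)*(-91) = (4 + 72)*(-91) = 76*(-91) = -6916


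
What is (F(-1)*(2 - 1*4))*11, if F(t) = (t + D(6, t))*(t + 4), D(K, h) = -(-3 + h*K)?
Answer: -528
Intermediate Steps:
D(K, h) = 3 - K*h (D(K, h) = -(-3 + K*h) = 3 - K*h)
F(t) = (3 - 5*t)*(4 + t) (F(t) = (t + (3 - 1*6*t))*(t + 4) = (t + (3 - 6*t))*(4 + t) = (3 - 5*t)*(4 + t))
(F(-1)*(2 - 1*4))*11 = ((12 - 17*(-1) - 5*(-1)²)*(2 - 1*4))*11 = ((12 + 17 - 5*1)*(2 - 4))*11 = ((12 + 17 - 5)*(-2))*11 = (24*(-2))*11 = -48*11 = -528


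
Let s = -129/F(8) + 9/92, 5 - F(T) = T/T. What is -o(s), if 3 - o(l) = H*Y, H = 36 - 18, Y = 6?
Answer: 105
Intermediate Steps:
F(T) = 4 (F(T) = 5 - T/T = 5 - 1*1 = 5 - 1 = 4)
H = 18
s = -1479/46 (s = -129/4 + 9/92 = -1479/46 ≈ -32.152)
o(l) = -105 (o(l) = 3 - 18*6 = 3 - 1*108 = 3 - 108 = -105)
-o(s) = -1*(-105) = 105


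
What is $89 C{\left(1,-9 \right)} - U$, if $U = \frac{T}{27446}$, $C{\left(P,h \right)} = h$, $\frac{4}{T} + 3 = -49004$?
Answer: $- \frac{538690971859}{672523061} \approx -801.0$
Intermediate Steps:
$T = - \frac{4}{49007}$ ($T = \frac{4}{-3 - 49004} = \frac{4}{-49007} = 4 \left(- \frac{1}{49007}\right) = - \frac{4}{49007} \approx -8.1621 \cdot 10^{-5}$)
$U = - \frac{2}{672523061}$ ($U = - \frac{4}{49007 \cdot 27446} = \left(- \frac{4}{49007}\right) \frac{1}{27446} = - \frac{2}{672523061} \approx -2.9739 \cdot 10^{-9}$)
$89 C{\left(1,-9 \right)} - U = 89 \left(-9\right) - - \frac{2}{672523061} = -801 + \frac{2}{672523061} = - \frac{538690971859}{672523061}$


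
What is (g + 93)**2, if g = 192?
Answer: 81225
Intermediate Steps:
(g + 93)**2 = (192 + 93)**2 = 285**2 = 81225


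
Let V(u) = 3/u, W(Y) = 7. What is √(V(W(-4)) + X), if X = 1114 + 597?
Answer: 2*√20965/7 ≈ 41.369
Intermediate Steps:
X = 1711
√(V(W(-4)) + X) = √(3/7 + 1711) = √(11980/7) = 2*√20965/7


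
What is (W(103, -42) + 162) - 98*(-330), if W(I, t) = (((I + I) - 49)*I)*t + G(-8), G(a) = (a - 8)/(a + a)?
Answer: -646679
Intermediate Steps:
G(a) = (-8 + a)/(2*a) (G(a) = (-8 + a)/((2*a)) = (-8 + a)*(1/(2*a)) = (-8 + a)/(2*a))
W(I, t) = 1 + I*t*(-49 + 2*I) (W(I, t) = (((I + I) - 49)*I)*t + (½)*(-8 - 8)/(-8) = ((2*I - 49)*I)*t + (½)*(-⅛)*(-16) = ((-49 + 2*I)*I)*t + 1 = (I*(-49 + 2*I))*t + 1 = I*t*(-49 + 2*I) + 1 = 1 + I*t*(-49 + 2*I))
(W(103, -42) + 162) - 98*(-330) = ((1 - 49*103*(-42) + 2*(-42)*103²) + 162) - 98*(-330) = ((1 + 211974 + 2*(-42)*10609) + 162) + 32340 = ((1 + 211974 - 891156) + 162) + 32340 = (-679181 + 162) + 32340 = -679019 + 32340 = -646679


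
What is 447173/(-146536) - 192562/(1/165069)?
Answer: -4657795755028181/146536 ≈ -3.1786e+10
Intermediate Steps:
447173/(-146536) - 192562/(1/165069) = 447173*(-1/146536) - 192562/1/165069 = -447173/146536 - 192562*165069 = -447173/146536 - 31786016778 = -4657795755028181/146536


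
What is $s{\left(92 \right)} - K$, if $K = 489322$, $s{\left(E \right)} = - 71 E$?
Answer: $-495854$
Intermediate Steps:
$s{\left(92 \right)} - K = \left(-71\right) 92 - 489322 = -6532 - 489322 = -495854$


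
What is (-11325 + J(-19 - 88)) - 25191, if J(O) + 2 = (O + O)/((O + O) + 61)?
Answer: -5587040/153 ≈ -36517.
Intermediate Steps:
J(O) = -2 + 2*O/(61 + 2*O) (J(O) = -2 + (O + O)/((O + O) + 61) = -2 + (2*O)/(2*O + 61) = -2 + (2*O)/(61 + 2*O) = -2 + 2*O/(61 + 2*O))
(-11325 + J(-19 - 88)) - 25191 = (-11325 + 2*(-61 - (-19 - 88))/(61 + 2*(-19 - 88))) - 25191 = (-11325 + 2*(-61 - 1*(-107))/(61 + 2*(-107))) - 25191 = (-11325 + 2*(-61 + 107)/(61 - 214)) - 25191 = (-11325 + 2*46/(-153)) - 25191 = (-11325 + 2*(-1/153)*46) - 25191 = (-11325 - 92/153) - 25191 = -1732817/153 - 25191 = -5587040/153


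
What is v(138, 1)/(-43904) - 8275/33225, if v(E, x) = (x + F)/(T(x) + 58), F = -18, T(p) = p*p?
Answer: -857378623/3442556544 ≈ -0.24905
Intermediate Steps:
T(p) = p²
v(E, x) = (-18 + x)/(58 + x²) (v(E, x) = (x - 18)/(x² + 58) = (-18 + x)/(58 + x²))
v(138, 1)/(-43904) - 8275/33225 = ((-18 + 1)/(58 + 1²))/(-43904) - 8275/33225 = (-17/(58 + 1))*(-1/43904) - 8275*1/33225 = (-17/59)*(-1/43904) - 331/1329 = ((1/59)*(-17))*(-1/43904) - 331/1329 = -17/59*(-1/43904) - 331/1329 = 17/2590336 - 331/1329 = -857378623/3442556544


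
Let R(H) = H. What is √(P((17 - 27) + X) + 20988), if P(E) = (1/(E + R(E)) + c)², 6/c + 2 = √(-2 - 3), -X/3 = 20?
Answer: √(3702208169 + 315280*I*√5)/420 ≈ 144.87 + 0.013793*I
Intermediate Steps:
X = -60 (X = -3*20 = -60)
c = 6/(-2 + I*√5) (c = 6/(-2 + √(-2 - 3)) = 6/(-2 + √(-5)) = 6/(-2 + I*√5) ≈ -1.3333 - 1.4907*I)
P(E) = (-4/3 + 1/(2*E) - 2*I*√5/3)² (P(E) = (1/(E + E) + (-4/3 - 2*I*√5/3))² = (1/(2*E) + (-4/3 - 2*I*√5/3))² = (-4/3 + 1/(2*E) - 2*I*√5/3)²)
√(P((17 - 27) + X) + 20988) = √((-3 + 4*((17 - 27) - 60)*(2 + I*√5))²/(36*((17 - 27) - 60)²) + 20988) = √((-3 + 4*(-10 - 60)*(2 + I*√5))²/(36*(-10 - 60)²) + 20988) = √((1/36)*(-3 + 4*(-70)*(2 + I*√5))²/(-70)² + 20988) = √((1/36)*(1/4900)*(-3 + (-560 - 280*I*√5))² + 20988) = √((1/36)*(1/4900)*(-563 - 280*I*√5)² + 20988) = √((-563 - 280*I*√5)²/176400 + 20988) = √(20988 + (-563 - 280*I*√5)²/176400)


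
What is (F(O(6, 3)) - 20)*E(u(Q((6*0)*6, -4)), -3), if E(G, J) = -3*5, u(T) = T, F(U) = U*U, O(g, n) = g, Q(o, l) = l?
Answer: -240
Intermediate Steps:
F(U) = U²
E(G, J) = -15
(F(O(6, 3)) - 20)*E(u(Q((6*0)*6, -4)), -3) = (6² - 20)*(-15) = (36 - 20)*(-15) = 16*(-15) = -240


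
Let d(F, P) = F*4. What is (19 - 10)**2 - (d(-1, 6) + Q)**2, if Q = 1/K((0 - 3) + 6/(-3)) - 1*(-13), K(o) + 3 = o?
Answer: 143/64 ≈ 2.2344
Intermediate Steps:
d(F, P) = 4*F
K(o) = -3 + o
Q = 103/8 (Q = 1/(-3 + ((0 - 3) + 6/(-3))) - 1*(-13) = 1/(-3 + (-3 + 6*(-1/3))) + 13 = 1/(-3 + (-3 - 2)) + 13 = 1/(-3 - 5) + 13 = 1/(-8) + 13 = -1/8 + 13 = 103/8 ≈ 12.875)
(19 - 10)**2 - (d(-1, 6) + Q)**2 = (19 - 10)**2 - (4*(-1) + 103/8)**2 = 9**2 - (-4 + 103/8)**2 = 81 - (71/8)**2 = 81 - 1*5041/64 = 81 - 5041/64 = 143/64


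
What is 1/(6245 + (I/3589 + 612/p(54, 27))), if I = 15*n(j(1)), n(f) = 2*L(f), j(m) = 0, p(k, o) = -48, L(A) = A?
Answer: 4/24929 ≈ 0.00016046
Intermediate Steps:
n(f) = 2*f
I = 0 (I = 15*(2*0) = 15*0 = 0)
1/(6245 + (I/3589 + 612/p(54, 27))) = 1/(6245 + (0/3589 + 612/(-48))) = 1/(6245 + (0*(1/3589) + 612*(-1/48))) = 1/(6245 + (0 - 51/4)) = 1/(6245 - 51/4) = 1/(24929/4) = 4/24929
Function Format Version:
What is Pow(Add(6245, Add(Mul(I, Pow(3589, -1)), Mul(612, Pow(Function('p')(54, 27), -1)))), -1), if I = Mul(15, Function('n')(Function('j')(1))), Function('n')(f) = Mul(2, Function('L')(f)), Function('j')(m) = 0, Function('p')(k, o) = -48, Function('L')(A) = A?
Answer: Rational(4, 24929) ≈ 0.00016046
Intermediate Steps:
Function('n')(f) = Mul(2, f)
I = 0 (I = Mul(15, Mul(2, 0)) = Mul(15, 0) = 0)
Pow(Add(6245, Add(Mul(I, Pow(3589, -1)), Mul(612, Pow(Function('p')(54, 27), -1)))), -1) = Pow(Add(6245, Add(Mul(0, Pow(3589, -1)), Mul(612, Pow(-48, -1)))), -1) = Pow(Add(6245, Add(Mul(0, Rational(1, 3589)), Mul(612, Rational(-1, 48)))), -1) = Pow(Add(6245, Add(0, Rational(-51, 4))), -1) = Pow(Add(6245, Rational(-51, 4)), -1) = Pow(Rational(24929, 4), -1) = Rational(4, 24929)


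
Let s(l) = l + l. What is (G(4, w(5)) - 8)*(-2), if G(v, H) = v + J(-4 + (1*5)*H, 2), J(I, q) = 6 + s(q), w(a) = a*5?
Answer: -12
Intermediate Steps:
s(l) = 2*l
w(a) = 5*a
J(I, q) = 6 + 2*q
G(v, H) = 10 + v (G(v, H) = v + (6 + 2*2) = v + (6 + 4) = v + 10 = 10 + v)
(G(4, w(5)) - 8)*(-2) = ((10 + 4) - 8)*(-2) = (14 - 8)*(-2) = 6*(-2) = -12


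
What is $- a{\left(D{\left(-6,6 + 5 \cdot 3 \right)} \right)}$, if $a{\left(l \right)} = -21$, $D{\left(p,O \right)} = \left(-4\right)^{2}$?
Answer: $21$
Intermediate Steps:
$D{\left(p,O \right)} = 16$
$- a{\left(D{\left(-6,6 + 5 \cdot 3 \right)} \right)} = \left(-1\right) \left(-21\right) = 21$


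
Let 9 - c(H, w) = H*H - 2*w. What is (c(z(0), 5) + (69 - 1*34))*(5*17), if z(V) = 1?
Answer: 4505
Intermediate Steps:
c(H, w) = 9 - H² + 2*w (c(H, w) = 9 - (H*H - 2*w) = 9 - (H² - 2*w) = 9 + (-H² + 2*w) = 9 - H² + 2*w)
(c(z(0), 5) + (69 - 1*34))*(5*17) = ((9 - 1*1² + 2*5) + (69 - 1*34))*(5*17) = ((9 - 1*1 + 10) + (69 - 34))*85 = ((9 - 1 + 10) + 35)*85 = (18 + 35)*85 = 53*85 = 4505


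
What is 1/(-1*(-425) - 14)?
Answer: 1/411 ≈ 0.0024331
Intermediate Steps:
1/(-1*(-425) - 14) = 1/(425 - 14) = 1/411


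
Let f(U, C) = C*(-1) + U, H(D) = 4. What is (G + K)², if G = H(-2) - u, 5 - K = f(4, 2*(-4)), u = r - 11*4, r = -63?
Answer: 10816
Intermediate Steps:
f(U, C) = U - C (f(U, C) = -C + U = U - C)
u = -107 (u = -63 - 11*4 = -63 - 44 = -107)
K = -7 (K = 5 - (4 - 2*(-4)) = 5 - (4 - 1*(-8)) = 5 - (4 + 8) = 5 - 1*12 = 5 - 12 = -7)
G = 111 (G = 4 - 1*(-107) = 4 + 107 = 111)
(G + K)² = (111 - 7)² = 104² = 10816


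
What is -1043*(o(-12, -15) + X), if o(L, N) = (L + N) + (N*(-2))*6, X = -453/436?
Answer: -69103965/436 ≈ -1.5850e+5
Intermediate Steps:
X = -453/436 (X = -453*1/436 = -453/436 ≈ -1.0390)
o(L, N) = L - 11*N (o(L, N) = (L + N) - 2*N*6 = (L + N) - 12*N = L - 11*N)
-1043*(o(-12, -15) + X) = -1043*((-12 - 11*(-15)) - 453/436) = -1043*((-12 + 165) - 453/436) = -1043*(153 - 453/436) = -1043*66255/436 = -69103965/436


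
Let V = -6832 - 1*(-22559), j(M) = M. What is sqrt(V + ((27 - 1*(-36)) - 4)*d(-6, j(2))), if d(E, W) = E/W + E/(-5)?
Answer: 2*sqrt(97630)/5 ≈ 124.98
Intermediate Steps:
d(E, W) = -E/5 + E/W (d(E, W) = E/W + E*(-1/5) = E/W - E/5 = -E/5 + E/W)
V = 15727 (V = -6832 + 22559 = 15727)
sqrt(V + ((27 - 1*(-36)) - 4)*d(-6, j(2))) = sqrt(15727 + ((27 - 1*(-36)) - 4)*(-1/5*(-6) - 6/2)) = sqrt(15727 + ((27 + 36) - 4)*(6/5 - 6*1/2)) = sqrt(15727 + (63 - 4)*(6/5 - 3)) = sqrt(15727 + 59*(-9/5)) = sqrt(15727 - 531/5) = sqrt(78104/5) = 2*sqrt(97630)/5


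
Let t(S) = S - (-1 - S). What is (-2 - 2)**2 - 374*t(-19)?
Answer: 13854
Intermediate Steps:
t(S) = 1 + 2*S (t(S) = S + (1 + S) = 1 + 2*S)
(-2 - 2)**2 - 374*t(-19) = (-2 - 2)**2 - 374*(1 + 2*(-19)) = (-4)**2 - 374*(1 - 38) = 16 - 374*(-37) = 16 + 13838 = 13854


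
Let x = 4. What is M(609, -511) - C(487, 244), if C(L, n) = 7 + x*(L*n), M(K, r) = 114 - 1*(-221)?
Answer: -474984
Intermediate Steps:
M(K, r) = 335 (M(K, r) = 114 + 221 = 335)
C(L, n) = 7 + 4*L*n (C(L, n) = 7 + 4*(L*n) = 7 + 4*L*n)
M(609, -511) - C(487, 244) = 335 - (7 + 4*487*244) = 335 - (7 + 475312) = 335 - 1*475319 = 335 - 475319 = -474984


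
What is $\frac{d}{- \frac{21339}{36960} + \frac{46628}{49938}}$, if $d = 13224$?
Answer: $\frac{581134498560}{15660569} \approx 37108.0$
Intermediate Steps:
$\frac{d}{- \frac{21339}{36960} + \frac{46628}{49938}} = \frac{13224}{- \frac{21339}{36960} + \frac{46628}{49938}} = \frac{13224}{\left(-21339\right) \frac{1}{36960} + 46628 \cdot \frac{1}{49938}} = \frac{13224}{- \frac{7113}{12320} + \frac{23314}{24969}} = \frac{13224}{\frac{15660569}{43945440}} = 13224 \cdot \frac{43945440}{15660569} = \frac{581134498560}{15660569}$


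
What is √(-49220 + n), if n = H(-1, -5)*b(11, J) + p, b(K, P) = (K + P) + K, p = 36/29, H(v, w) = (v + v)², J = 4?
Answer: 2*I*√10326378/29 ≈ 221.62*I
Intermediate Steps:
H(v, w) = 4*v² (H(v, w) = (2*v)² = 4*v²)
p = 36/29 (p = 36*(1/29) = 36/29 ≈ 1.2414)
b(K, P) = P + 2*K
n = 3052/29 (n = (4*(-1)²)*(4 + 2*11) + 36/29 = (4*1)*(4 + 22) + 36/29 = 4*26 + 36/29 = 104 + 36/29 = 3052/29 ≈ 105.24)
√(-49220 + n) = √(-49220 + 3052/29) = √(-1424328/29) = 2*I*√10326378/29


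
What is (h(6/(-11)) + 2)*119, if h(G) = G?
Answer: 1904/11 ≈ 173.09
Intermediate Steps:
(h(6/(-11)) + 2)*119 = (6/(-11) + 2)*119 = (6*(-1/11) + 2)*119 = (-6/11 + 2)*119 = (16/11)*119 = 1904/11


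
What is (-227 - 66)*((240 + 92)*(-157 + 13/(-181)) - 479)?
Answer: 2790959487/181 ≈ 1.5420e+7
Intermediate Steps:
(-227 - 66)*((240 + 92)*(-157 + 13/(-181)) - 479) = -293*(332*(-157 + 13*(-1/181)) - 479) = -293*(332*(-157 - 13/181) - 479) = -293*(332*(-28430/181) - 479) = -293*(-9438760/181 - 479) = -293*(-9525459/181) = 2790959487/181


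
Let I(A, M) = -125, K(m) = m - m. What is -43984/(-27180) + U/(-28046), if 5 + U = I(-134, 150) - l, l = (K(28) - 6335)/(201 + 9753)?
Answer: 16288369651/10036822020 ≈ 1.6229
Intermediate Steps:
K(m) = 0
l = -905/1422 (l = (0 - 6335)/(201 + 9753) = -6335/9954 = -6335*1/9954 = -905/1422 ≈ -0.63643)
U = -183955/1422 (U = -5 + (-125 - 1*(-905/1422)) = -5 + (-125 + 905/1422) = -5 - 176845/1422 = -183955/1422 ≈ -129.36)
-43984/(-27180) + U/(-28046) = -43984/(-27180) - 183955/1422/(-28046) = -43984*(-1/27180) - 183955/1422*(-1/28046) = 10996/6795 + 183955/39881412 = 16288369651/10036822020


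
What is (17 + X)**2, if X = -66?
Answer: 2401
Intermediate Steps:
(17 + X)**2 = (17 - 66)**2 = (-49)**2 = 2401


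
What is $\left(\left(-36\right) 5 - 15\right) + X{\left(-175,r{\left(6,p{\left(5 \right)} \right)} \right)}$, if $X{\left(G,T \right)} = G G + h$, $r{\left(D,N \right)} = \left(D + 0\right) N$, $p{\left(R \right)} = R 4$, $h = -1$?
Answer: $30429$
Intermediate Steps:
$p{\left(R \right)} = 4 R$
$r{\left(D,N \right)} = D N$
$X{\left(G,T \right)} = -1 + G^{2}$ ($X{\left(G,T \right)} = G G - 1 = G^{2} - 1 = -1 + G^{2}$)
$\left(\left(-36\right) 5 - 15\right) + X{\left(-175,r{\left(6,p{\left(5 \right)} \right)} \right)} = \left(\left(-36\right) 5 - 15\right) - \left(1 - \left(-175\right)^{2}\right) = \left(-180 - 15\right) + \left(-1 + 30625\right) = -195 + 30624 = 30429$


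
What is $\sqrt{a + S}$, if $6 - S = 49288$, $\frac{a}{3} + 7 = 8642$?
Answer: $i \sqrt{23377} \approx 152.9 i$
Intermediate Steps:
$a = 25905$ ($a = -21 + 3 \cdot 8642 = -21 + 25926 = 25905$)
$S = -49282$ ($S = 6 - 49288 = -49282$)
$\sqrt{a + S} = \sqrt{25905 - 49282} = \sqrt{-23377} = i \sqrt{23377}$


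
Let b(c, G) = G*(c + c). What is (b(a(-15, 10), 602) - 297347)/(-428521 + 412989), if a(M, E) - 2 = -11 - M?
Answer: 290123/15532 ≈ 18.679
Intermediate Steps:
a(M, E) = -9 - M (a(M, E) = 2 + (-11 - M) = -9 - M)
b(c, G) = 2*G*c (b(c, G) = G*(2*c) = 2*G*c)
(b(a(-15, 10), 602) - 297347)/(-428521 + 412989) = (2*602*(-9 - 1*(-15)) - 297347)/(-428521 + 412989) = (2*602*(-9 + 15) - 297347)/(-15532) = (2*602*6 - 297347)*(-1/15532) = (7224 - 297347)*(-1/15532) = -290123*(-1/15532) = 290123/15532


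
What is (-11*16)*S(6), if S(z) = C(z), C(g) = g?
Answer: -1056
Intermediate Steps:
S(z) = z
(-11*16)*S(6) = -11*16*6 = -176*6 = -1056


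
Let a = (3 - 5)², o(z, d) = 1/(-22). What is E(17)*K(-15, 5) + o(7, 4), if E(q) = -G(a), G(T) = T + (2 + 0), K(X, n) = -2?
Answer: 263/22 ≈ 11.955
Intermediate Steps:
o(z, d) = -1/22
a = 4 (a = (-2)² = 4)
G(T) = 2 + T (G(T) = T + 2 = 2 + T)
E(q) = -6 (E(q) = -(2 + 4) = -1*6 = -6)
E(17)*K(-15, 5) + o(7, 4) = -6*(-2) - 1/22 = 12 - 1/22 = 263/22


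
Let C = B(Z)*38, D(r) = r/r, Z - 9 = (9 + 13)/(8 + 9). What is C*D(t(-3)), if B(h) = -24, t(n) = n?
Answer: -912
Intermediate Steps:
Z = 175/17 (Z = 9 + (9 + 13)/(8 + 9) = 9 + 22/17 = 175/17 ≈ 10.294)
D(r) = 1
C = -912 (C = -24*38 = -912)
C*D(t(-3)) = -912*1 = -912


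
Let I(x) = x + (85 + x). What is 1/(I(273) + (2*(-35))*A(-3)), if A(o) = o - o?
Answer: 1/631 ≈ 0.0015848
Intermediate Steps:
A(o) = 0
I(x) = 85 + 2*x
1/(I(273) + (2*(-35))*A(-3)) = 1/((85 + 2*273) + (2*(-35))*0) = 1/((85 + 546) - 70*0) = 1/(631 + 0) = 1/631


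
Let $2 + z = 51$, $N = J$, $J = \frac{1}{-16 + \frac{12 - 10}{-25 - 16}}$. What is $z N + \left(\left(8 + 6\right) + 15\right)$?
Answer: $\frac{2439}{94} \approx 25.947$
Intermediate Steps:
$J = - \frac{41}{658}$ ($J = \frac{1}{-16 + \frac{2}{-41}} = \frac{1}{-16 + 2 \left(- \frac{1}{41}\right)} = \frac{1}{-16 - \frac{2}{41}} = \frac{1}{- \frac{658}{41}} = - \frac{41}{658} \approx -0.06231$)
$N = - \frac{41}{658} \approx -0.06231$
$z = 49$ ($z = -2 + 51 = 49$)
$z N + \left(\left(8 + 6\right) + 15\right) = 49 \left(- \frac{41}{658}\right) + \left(\left(8 + 6\right) + 15\right) = - \frac{287}{94} + \left(14 + 15\right) = - \frac{287}{94} + 29 = \frac{2439}{94}$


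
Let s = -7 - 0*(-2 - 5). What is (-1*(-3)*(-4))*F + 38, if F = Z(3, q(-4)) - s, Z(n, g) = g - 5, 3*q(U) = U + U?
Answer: 46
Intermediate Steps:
q(U) = 2*U/3 (q(U) = (U + U)/3 = (2*U)/3 = 2*U/3)
Z(n, g) = -5 + g
s = -7 (s = -7 - 0*(-7) = -7 - 1*0 = -7 + 0 = -7)
F = -2/3 (F = (-5 + (2/3)*(-4)) - 1*(-7) = (-5 - 8/3) + 7 = -23/3 + 7 = -2/3 ≈ -0.66667)
(-1*(-3)*(-4))*F + 38 = (-1*(-3)*(-4))*(-2/3) + 38 = (3*(-4))*(-2/3) + 38 = -12*(-2/3) + 38 = 8 + 38 = 46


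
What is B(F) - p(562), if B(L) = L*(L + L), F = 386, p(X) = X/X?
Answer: 297991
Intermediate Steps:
p(X) = 1
B(L) = 2*L² (B(L) = L*(2*L) = 2*L²)
B(F) - p(562) = 2*386² - 1*1 = 2*148996 - 1 = 297992 - 1 = 297991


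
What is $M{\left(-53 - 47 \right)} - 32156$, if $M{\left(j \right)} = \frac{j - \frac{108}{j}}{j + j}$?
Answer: $- \frac{160777527}{5000} \approx -32156.0$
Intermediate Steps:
$M{\left(j \right)} = \frac{j - \frac{108}{j}}{2 j}$
$M{\left(-53 - 47 \right)} - 32156 = \left(\frac{1}{2} - \frac{54}{\left(-53 - 47\right)^{2}}\right) - 32156 = \left(\frac{1}{2} - \frac{54}{10000}\right) - 32156 = \left(\frac{1}{2} - \frac{27}{5000}\right) - 32156 = \frac{2473}{5000} - 32156 = - \frac{160777527}{5000}$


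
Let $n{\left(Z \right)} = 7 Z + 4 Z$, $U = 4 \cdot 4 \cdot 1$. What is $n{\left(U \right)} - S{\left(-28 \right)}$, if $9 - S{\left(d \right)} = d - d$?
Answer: $167$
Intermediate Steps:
$S{\left(d \right)} = 9$ ($S{\left(d \right)} = 9 - \left(d - d\right) = 9 - 0 = 9 + 0 = 9$)
$U = 16$ ($U = 16 \cdot 1 = 16$)
$n{\left(Z \right)} = 11 Z$
$n{\left(U \right)} - S{\left(-28 \right)} = 11 \cdot 16 - 9 = 176 - 9 = 167$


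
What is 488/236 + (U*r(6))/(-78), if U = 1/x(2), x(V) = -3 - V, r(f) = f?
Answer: 7989/3835 ≈ 2.0832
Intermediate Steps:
U = -⅕ (U = 1/(-3 - 1*2) = 1/(-3 - 2) = 1/(-5) = -⅕ ≈ -0.20000)
488/236 + (U*r(6))/(-78) = 488/236 - ⅕*6/(-78) = 488*(1/236) - 6/5*(-1/78) = 122/59 + 1/65 = 7989/3835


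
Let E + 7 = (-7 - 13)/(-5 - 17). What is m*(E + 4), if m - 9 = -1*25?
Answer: 368/11 ≈ 33.455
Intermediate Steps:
m = -16 (m = 9 - 1*25 = 9 - 25 = -16)
E = -67/11 (E = -7 + (-7 - 13)/(-5 - 17) = -7 - 20/(-22) = -7 - 20*(-1/22) = -7 + 10/11 = -67/11 ≈ -6.0909)
m*(E + 4) = -16*(-67/11 + 4) = -16*(-23/11) = 368/11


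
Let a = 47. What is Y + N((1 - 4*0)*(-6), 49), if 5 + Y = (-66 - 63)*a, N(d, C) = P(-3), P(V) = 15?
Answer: -6053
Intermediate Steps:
N(d, C) = 15
Y = -6068 (Y = -5 + (-66 - 63)*47 = -5 - 129*47 = -5 - 6063 = -6068)
Y + N((1 - 4*0)*(-6), 49) = -6068 + 15 = -6053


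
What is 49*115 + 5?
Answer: 5640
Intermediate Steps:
49*115 + 5 = 5635 + 5 = 5640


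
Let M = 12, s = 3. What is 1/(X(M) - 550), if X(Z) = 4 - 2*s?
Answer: -1/552 ≈ -0.0018116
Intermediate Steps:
X(Z) = -2 (X(Z) = 4 - 2*3 = 4 - 6 = -2)
1/(X(M) - 550) = 1/(-2 - 550) = 1/(-552) = -1/552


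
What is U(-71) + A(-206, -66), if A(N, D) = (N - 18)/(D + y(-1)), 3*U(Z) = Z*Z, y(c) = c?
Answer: 338419/201 ≈ 1683.7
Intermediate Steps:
U(Z) = Z²/3 (U(Z) = (Z*Z)/3 = Z²/3)
A(N, D) = (-18 + N)/(-1 + D) (A(N, D) = (N - 18)/(D - 1) = (-18 + N)/(-1 + D))
U(-71) + A(-206, -66) = (⅓)*(-71)² + (-18 - 206)/(-1 - 66) = (⅓)*5041 - 224/(-67) = 5041/3 - 1/67*(-224) = 5041/3 + 224/67 = 338419/201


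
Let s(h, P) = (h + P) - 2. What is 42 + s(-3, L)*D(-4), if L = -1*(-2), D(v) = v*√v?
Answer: 42 + 24*I ≈ 42.0 + 24.0*I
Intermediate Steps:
D(v) = v^(3/2)
L = 2
s(h, P) = -2 + P + h (s(h, P) = (P + h) - 2 = -2 + P + h)
42 + s(-3, L)*D(-4) = 42 + (-2 + 2 - 3)*(-4)^(3/2) = 42 - (-24)*I = 42 + 24*I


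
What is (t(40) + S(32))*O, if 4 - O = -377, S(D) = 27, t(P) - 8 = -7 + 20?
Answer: 18288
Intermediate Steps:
t(P) = 21 (t(P) = 8 + (-7 + 20) = 8 + 13 = 21)
O = 381 (O = 4 - 1*(-377) = 4 + 377 = 381)
(t(40) + S(32))*O = (21 + 27)*381 = 48*381 = 18288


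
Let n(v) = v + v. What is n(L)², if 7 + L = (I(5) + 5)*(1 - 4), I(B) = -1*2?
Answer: 1024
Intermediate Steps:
I(B) = -2
L = -16 (L = -7 + (-2 + 5)*(1 - 4) = -7 + 3*(-3) = -7 - 9 = -16)
n(v) = 2*v
n(L)² = (2*(-16))² = (-32)² = 1024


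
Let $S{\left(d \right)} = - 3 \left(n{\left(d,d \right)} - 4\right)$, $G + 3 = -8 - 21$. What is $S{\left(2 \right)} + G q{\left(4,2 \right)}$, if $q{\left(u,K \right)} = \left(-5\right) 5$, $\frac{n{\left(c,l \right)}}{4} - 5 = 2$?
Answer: $728$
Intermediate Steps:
$G = -32$ ($G = -3 - 29 = -32$)
$n{\left(c,l \right)} = 28$ ($n{\left(c,l \right)} = 20 + 4 \cdot 2 = 20 + 8 = 28$)
$q{\left(u,K \right)} = -25$
$S{\left(d \right)} = -72$ ($S{\left(d \right)} = - 3 \left(28 - 4\right) = \left(-3\right) 24 = -72$)
$S{\left(2 \right)} + G q{\left(4,2 \right)} = -72 - -800 = -72 + 800 = 728$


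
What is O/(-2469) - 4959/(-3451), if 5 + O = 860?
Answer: 106818/97937 ≈ 1.0907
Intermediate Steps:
O = 855 (O = -5 + 860 = 855)
O/(-2469) - 4959/(-3451) = 855/(-2469) - 4959/(-3451) = 855*(-1/2469) - 4959*(-1/3451) = -285/823 + 171/119 = 106818/97937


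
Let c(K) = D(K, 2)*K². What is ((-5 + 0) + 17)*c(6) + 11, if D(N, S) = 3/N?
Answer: 227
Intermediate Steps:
c(K) = 3*K (c(K) = (3/K)*K² = 3*K)
((-5 + 0) + 17)*c(6) + 11 = ((-5 + 0) + 17)*(3*6) + 11 = (-5 + 17)*18 + 11 = 12*18 + 11 = 216 + 11 = 227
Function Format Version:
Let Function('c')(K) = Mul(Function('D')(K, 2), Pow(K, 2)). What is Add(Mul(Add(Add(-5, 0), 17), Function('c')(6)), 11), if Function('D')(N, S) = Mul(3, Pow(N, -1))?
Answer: 227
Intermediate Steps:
Function('c')(K) = Mul(3, K) (Function('c')(K) = Mul(Mul(3, Pow(K, -1)), Pow(K, 2)) = Mul(3, K))
Add(Mul(Add(Add(-5, 0), 17), Function('c')(6)), 11) = Add(Mul(Add(Add(-5, 0), 17), Mul(3, 6)), 11) = Add(Mul(Add(-5, 17), 18), 11) = Add(Mul(12, 18), 11) = Add(216, 11) = 227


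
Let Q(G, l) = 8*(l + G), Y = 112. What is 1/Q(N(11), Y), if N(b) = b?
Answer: 1/984 ≈ 0.0010163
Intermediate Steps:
Q(G, l) = 8*G + 8*l (Q(G, l) = 8*(G + l) = 8*G + 8*l)
1/Q(N(11), Y) = 1/(8*11 + 8*112) = 1/(88 + 896) = 1/984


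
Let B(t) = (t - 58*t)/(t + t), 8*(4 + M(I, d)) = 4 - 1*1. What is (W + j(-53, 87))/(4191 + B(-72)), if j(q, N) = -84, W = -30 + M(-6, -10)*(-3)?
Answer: -11/444 ≈ -0.024775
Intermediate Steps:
M(I, d) = -29/8 (M(I, d) = -4 + (4 - 1*1)/8 = -4 + (4 - 1)/8 = -4 + (⅛)*3 = -4 + 3/8 = -29/8)
W = -153/8 (W = -30 - 29/8*(-3) = -30 + 87/8 = -153/8 ≈ -19.125)
B(t) = -57/2 (B(t) = (-57*t)/((2*t)) = (-57*t)*(1/(2*t)) = -57/2)
(W + j(-53, 87))/(4191 + B(-72)) = (-153/8 - 84)/(4191 - 57/2) = -825/(8*8325/2) = -825/8*2/8325 = -11/444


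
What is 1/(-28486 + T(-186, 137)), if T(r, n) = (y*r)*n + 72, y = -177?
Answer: 1/4481900 ≈ 2.2312e-7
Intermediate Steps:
T(r, n) = 72 - 177*n*r (T(r, n) = (-177*r)*n + 72 = -177*n*r + 72 = 72 - 177*n*r)
1/(-28486 + T(-186, 137)) = 1/(-28486 + (72 - 177*137*(-186))) = 1/(-28486 + (72 + 4510314)) = 1/(-28486 + 4510386) = 1/4481900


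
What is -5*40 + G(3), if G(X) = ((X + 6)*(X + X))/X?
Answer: -182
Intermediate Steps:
G(X) = 12 + 2*X (G(X) = ((6 + X)*(2*X))/X = (2*X*(6 + X))/X = 12 + 2*X)
-5*40 + G(3) = -5*40 + (12 + 2*3) = -200 + (12 + 6) = -200 + 18 = -182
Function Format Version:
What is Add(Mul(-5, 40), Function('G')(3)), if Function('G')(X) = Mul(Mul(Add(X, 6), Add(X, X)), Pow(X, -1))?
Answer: -182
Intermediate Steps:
Function('G')(X) = Add(12, Mul(2, X)) (Function('G')(X) = Mul(Mul(Add(6, X), Mul(2, X)), Pow(X, -1)) = Mul(Mul(2, X, Add(6, X)), Pow(X, -1)) = Add(12, Mul(2, X)))
Add(Mul(-5, 40), Function('G')(3)) = Add(Mul(-5, 40), Add(12, Mul(2, 3))) = Add(-200, Add(12, 6)) = Add(-200, 18) = -182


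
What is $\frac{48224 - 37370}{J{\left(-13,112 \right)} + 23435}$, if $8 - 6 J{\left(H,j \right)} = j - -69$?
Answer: $\frac{65124}{140437} \approx 0.46372$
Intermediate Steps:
$J{\left(H,j \right)} = - \frac{61}{6} - \frac{j}{6}$ ($J{\left(H,j \right)} = \frac{4}{3} - \frac{j - -69}{6} = \frac{4}{3} - \frac{j + 69}{6} = \frac{4}{3} - \frac{69 + j}{6} = \frac{4}{3} - \left(\frac{23}{2} + \frac{j}{6}\right) = - \frac{61}{6} - \frac{j}{6}$)
$\frac{48224 - 37370}{J{\left(-13,112 \right)} + 23435} = \frac{48224 - 37370}{\left(- \frac{61}{6} - \frac{56}{3}\right) + 23435} = \frac{10854}{\left(- \frac{61}{6} - \frac{56}{3}\right) + 23435} = \frac{10854}{- \frac{173}{6} + 23435} = \frac{10854}{\frac{140437}{6}} = 10854 \cdot \frac{6}{140437} = \frac{65124}{140437}$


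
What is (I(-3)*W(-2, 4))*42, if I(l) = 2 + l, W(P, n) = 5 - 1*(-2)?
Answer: -294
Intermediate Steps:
W(P, n) = 7 (W(P, n) = 5 + 2 = 7)
(I(-3)*W(-2, 4))*42 = ((2 - 3)*7)*42 = -1*7*42 = -7*42 = -294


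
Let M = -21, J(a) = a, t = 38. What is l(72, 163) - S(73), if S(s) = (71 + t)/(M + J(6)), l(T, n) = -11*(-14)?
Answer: 2419/15 ≈ 161.27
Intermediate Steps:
l(T, n) = 154
S(s) = -109/15 (S(s) = (71 + 38)/(-21 + 6) = 109/(-15) = 109*(-1/15) = -109/15)
l(72, 163) - S(73) = 154 - 1*(-109/15) = 154 + 109/15 = 2419/15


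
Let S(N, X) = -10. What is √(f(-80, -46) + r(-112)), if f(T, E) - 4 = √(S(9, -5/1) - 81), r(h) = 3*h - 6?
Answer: √(-338 + I*√91) ≈ 0.2594 + 18.387*I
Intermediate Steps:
r(h) = -6 + 3*h
f(T, E) = 4 + I*√91 (f(T, E) = 4 + √(-10 - 81) = 4 + √(-91) = 4 + I*√91)
√(f(-80, -46) + r(-112)) = √((4 + I*√91) + (-6 + 3*(-112))) = √((4 + I*√91) + (-6 - 336)) = √((4 + I*√91) - 342) = √(-338 + I*√91)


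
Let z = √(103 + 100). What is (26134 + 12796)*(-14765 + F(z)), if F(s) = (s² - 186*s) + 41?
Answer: -565302530 - 7240980*√203 ≈ -6.6847e+8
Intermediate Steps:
z = √203 ≈ 14.248
F(s) = 41 + s² - 186*s
(26134 + 12796)*(-14765 + F(z)) = (26134 + 12796)*(-14765 + (41 + (√203)² - 186*√203)) = 38930*(-14765 + (41 + 203 - 186*√203)) = 38930*(-14765 + (244 - 186*√203)) = 38930*(-14521 - 186*√203) = -565302530 - 7240980*√203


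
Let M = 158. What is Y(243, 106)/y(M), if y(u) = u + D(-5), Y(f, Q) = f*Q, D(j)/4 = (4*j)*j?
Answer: 1431/31 ≈ 46.161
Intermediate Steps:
D(j) = 16*j² (D(j) = 4*((4*j)*j) = 4*(4*j²) = 16*j²)
Y(f, Q) = Q*f
y(u) = 400 + u (y(u) = u + 16*(-5)² = u + 16*25 = u + 400 = 400 + u)
Y(243, 106)/y(M) = (106*243)/(400 + 158) = 25758/558 = 25758*(1/558) = 1431/31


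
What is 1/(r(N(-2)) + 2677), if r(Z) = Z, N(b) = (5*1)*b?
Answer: 1/2667 ≈ 0.00037495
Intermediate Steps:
N(b) = 5*b
1/(r(N(-2)) + 2677) = 1/(5*(-2) + 2677) = 1/(-10 + 2677) = 1/2667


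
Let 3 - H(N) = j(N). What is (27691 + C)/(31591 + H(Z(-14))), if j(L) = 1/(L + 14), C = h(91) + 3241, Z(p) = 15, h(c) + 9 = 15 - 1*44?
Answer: 895926/916225 ≈ 0.97785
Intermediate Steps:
h(c) = -38 (h(c) = -9 + (15 - 1*44) = -9 + (15 - 44) = -9 - 29 = -38)
C = 3203 (C = -38 + 3241 = 3203)
j(L) = 1/(14 + L)
H(N) = 3 - 1/(14 + N)
(27691 + C)/(31591 + H(Z(-14))) = (27691 + 3203)/(31591 + (41 + 3*15)/(14 + 15)) = 30894/(31591 + (41 + 45)/29) = 30894/(31591 + (1/29)*86) = 30894/(31591 + 86/29) = 30894/(916225/29) = 30894*(29/916225) = 895926/916225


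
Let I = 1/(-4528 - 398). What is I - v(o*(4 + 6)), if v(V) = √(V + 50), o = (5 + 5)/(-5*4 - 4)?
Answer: -1/4926 - 5*√66/6 ≈ -6.7702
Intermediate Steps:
o = -5/12 (o = 10/(-20 - 4) = 10/(-24) = 10*(-1/24) = -5/12 ≈ -0.41667)
v(V) = √(50 + V)
I = -1/4926 (I = 1/(-4926) = -1/4926 ≈ -0.00020300)
I - v(o*(4 + 6)) = -1/4926 - √(50 - 5*(4 + 6)/12) = -1/4926 - √(50 - 5/12*10) = -1/4926 - √(50 - 25/6) = -1/4926 - √(275/6) = -1/4926 - 5*√66/6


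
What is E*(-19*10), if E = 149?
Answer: -28310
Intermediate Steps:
E*(-19*10) = 149*(-19*10) = 149*(-190) = -28310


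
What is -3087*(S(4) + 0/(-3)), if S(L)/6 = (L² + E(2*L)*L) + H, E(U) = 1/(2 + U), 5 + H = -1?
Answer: -963144/5 ≈ -1.9263e+5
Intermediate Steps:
H = -6 (H = -5 - 1 = -6)
S(L) = -36 + 6*L² + 6*L/(2 + 2*L) (S(L) = 6*((L² + L/(2 + 2*L)) - 6) = 6*(-6 + L² + L/(2 + 2*L)) = -36 + 6*L² + 6*L/(2 + 2*L))
-3087*(S(4) + 0/(-3)) = -3087*(3*(4 + 2*(1 + 4)*(-6 + 4²))/(1 + 4) + 0/(-3)) = -3087*(3*(4 + 2*5*(-6 + 16))/5 + 0*(-⅓)) = -3087*(3*(⅕)*(4 + 2*5*10) + 0) = -3087*(3*(⅕)*(4 + 100) + 0) = -3087*(3*(⅕)*104 + 0) = -3087*(312/5 + 0) = -3087*312/5 = -963144/5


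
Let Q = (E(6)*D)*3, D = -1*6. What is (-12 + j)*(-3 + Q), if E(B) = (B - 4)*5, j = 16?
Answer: -732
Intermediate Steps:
D = -6
E(B) = -20 + 5*B (E(B) = (-4 + B)*5 = -20 + 5*B)
Q = -180 (Q = ((-20 + 5*6)*(-6))*3 = ((-20 + 30)*(-6))*3 = (10*(-6))*3 = -60*3 = -180)
(-12 + j)*(-3 + Q) = (-12 + 16)*(-3 - 180) = 4*(-183) = -732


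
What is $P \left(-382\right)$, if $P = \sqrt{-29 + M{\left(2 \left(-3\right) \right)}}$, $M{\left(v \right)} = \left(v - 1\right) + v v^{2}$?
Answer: $- 2292 i \sqrt{7} \approx - 6064.1 i$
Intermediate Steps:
$M{\left(v \right)} = -1 + v + v^{3}$ ($M{\left(v \right)} = \left(-1 + v\right) + v^{3} = -1 + v + v^{3}$)
$P = 6 i \sqrt{7}$ ($P = \sqrt{-29 + \left(-1 + 2 \left(-3\right) + \left(2 \left(-3\right)\right)^{3}\right)} = \sqrt{-29 - \left(7 + 216\right)} = \sqrt{-29 - 223} = \sqrt{-252} = 6 i \sqrt{7} \approx 15.875 i$)
$P \left(-382\right) = 6 i \sqrt{7} \left(-382\right) = - 2292 i \sqrt{7}$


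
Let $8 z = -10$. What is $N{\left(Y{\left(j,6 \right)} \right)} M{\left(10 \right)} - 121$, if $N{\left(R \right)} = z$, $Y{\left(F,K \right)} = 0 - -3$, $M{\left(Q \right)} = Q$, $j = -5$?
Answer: $- \frac{267}{2} \approx -133.5$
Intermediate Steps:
$z = - \frac{5}{4}$ ($z = \frac{1}{8} \left(-10\right) = - \frac{5}{4} \approx -1.25$)
$Y{\left(F,K \right)} = 3$ ($Y{\left(F,K \right)} = 0 + 3 = 3$)
$N{\left(R \right)} = - \frac{5}{4}$
$N{\left(Y{\left(j,6 \right)} \right)} M{\left(10 \right)} - 121 = \left(- \frac{5}{4}\right) 10 - 121 = - \frac{25}{2} - 121 = - \frac{267}{2}$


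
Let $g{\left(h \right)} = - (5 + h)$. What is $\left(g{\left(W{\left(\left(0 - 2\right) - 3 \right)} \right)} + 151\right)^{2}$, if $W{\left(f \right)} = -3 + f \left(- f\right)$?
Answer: $30276$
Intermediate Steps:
$W{\left(f \right)} = -3 - f^{2}$
$g{\left(h \right)} = -5 - h$
$\left(g{\left(W{\left(\left(0 - 2\right) - 3 \right)} \right)} + 151\right)^{2} = \left(\left(-5 - \left(-3 - \left(\left(0 - 2\right) - 3\right)^{2}\right)\right) + 151\right)^{2} = \left(\left(-5 - \left(-3 - \left(-2 - 3\right)^{2}\right)\right) + 151\right)^{2} = \left(\left(-5 - \left(-3 - \left(-5\right)^{2}\right)\right) + 151\right)^{2} = \left(\left(-5 - \left(-3 - 25\right)\right) + 151\right)^{2} = \left(\left(-5 - -28\right) + 151\right)^{2} = \left(\left(-5 + 28\right) + 151\right)^{2} = \left(23 + 151\right)^{2} = 174^{2} = 30276$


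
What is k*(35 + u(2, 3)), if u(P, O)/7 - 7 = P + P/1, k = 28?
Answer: 3136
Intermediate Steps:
u(P, O) = 49 + 14*P (u(P, O) = 49 + 7*(P + P/1) = 49 + 7*(P + P*1) = 49 + 7*(P + P) = 49 + 7*(2*P) = 49 + 14*P)
k*(35 + u(2, 3)) = 28*(35 + (49 + 14*2)) = 28*(35 + (49 + 28)) = 28*(35 + 77) = 28*112 = 3136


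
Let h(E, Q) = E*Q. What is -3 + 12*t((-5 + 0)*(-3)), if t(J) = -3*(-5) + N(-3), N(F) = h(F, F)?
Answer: 285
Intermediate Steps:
N(F) = F**2 (N(F) = F*F = F**2)
t(J) = 24 (t(J) = -3*(-5) + (-3)**2 = 15 + 9 = 24)
-3 + 12*t((-5 + 0)*(-3)) = -3 + 12*24 = -3 + 288 = 285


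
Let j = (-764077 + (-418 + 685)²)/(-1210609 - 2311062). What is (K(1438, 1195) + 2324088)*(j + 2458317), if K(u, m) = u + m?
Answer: 20143318043169706895/3521671 ≈ 5.7198e+12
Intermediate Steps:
K(u, m) = m + u
j = 692788/3521671 (j = (-764077 + 267²)/(-3521671) = (-764077 + 71289)*(-1/3521671) = -692788*(-1/3521671) = 692788/3521671 ≈ 0.19672)
(K(1438, 1195) + 2324088)*(j + 2458317) = ((1195 + 1438) + 2324088)*(692788/3521671 + 2458317) = (2633 + 2324088)*(8657384380495/3521671) = 2326721*(8657384380495/3521671) = 20143318043169706895/3521671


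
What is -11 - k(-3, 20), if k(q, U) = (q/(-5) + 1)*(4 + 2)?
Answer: -103/5 ≈ -20.600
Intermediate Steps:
k(q, U) = 6 - 6*q/5 (k(q, U) = (q*(-⅕) + 1)*6 = (-q/5 + 1)*6 = (1 - q/5)*6 = 6 - 6*q/5)
-11 - k(-3, 20) = -11 - (6 - 6/5*(-3)) = -11 - (6 + 18/5) = -11 - 1*48/5 = -11 - 48/5 = -103/5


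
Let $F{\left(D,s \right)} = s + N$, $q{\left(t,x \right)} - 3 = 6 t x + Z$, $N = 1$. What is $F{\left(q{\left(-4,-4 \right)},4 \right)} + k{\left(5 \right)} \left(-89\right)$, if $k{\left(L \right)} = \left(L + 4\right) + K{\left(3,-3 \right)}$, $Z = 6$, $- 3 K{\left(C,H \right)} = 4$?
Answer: $- \frac{2032}{3} \approx -677.33$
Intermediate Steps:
$K{\left(C,H \right)} = - \frac{4}{3}$ ($K{\left(C,H \right)} = \left(- \frac{1}{3}\right) 4 = - \frac{4}{3}$)
$q{\left(t,x \right)} = 9 + 6 t x$ ($q{\left(t,x \right)} = 3 + \left(6 t x + 6\right) = 3 + \left(6 + 6 t x\right) = 9 + 6 t x$)
$F{\left(D,s \right)} = 1 + s$ ($F{\left(D,s \right)} = s + 1 = 1 + s$)
$k{\left(L \right)} = \frac{8}{3} + L$ ($k{\left(L \right)} = \left(L + 4\right) - \frac{4}{3} = \left(4 + L\right) - \frac{4}{3} = \frac{8}{3} + L$)
$F{\left(q{\left(-4,-4 \right)},4 \right)} + k{\left(5 \right)} \left(-89\right) = \left(1 + 4\right) + \left(\frac{8}{3} + 5\right) \left(-89\right) = 5 + \frac{23}{3} \left(-89\right) = 5 - \frac{2047}{3} = - \frac{2032}{3}$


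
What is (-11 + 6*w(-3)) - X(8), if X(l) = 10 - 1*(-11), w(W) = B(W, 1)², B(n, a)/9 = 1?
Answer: 454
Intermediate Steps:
B(n, a) = 9 (B(n, a) = 9*1 = 9)
w(W) = 81 (w(W) = 9² = 81)
X(l) = 21 (X(l) = 10 + 11 = 21)
(-11 + 6*w(-3)) - X(8) = (-11 + 6*81) - 1*21 = (-11 + 486) - 21 = 475 - 21 = 454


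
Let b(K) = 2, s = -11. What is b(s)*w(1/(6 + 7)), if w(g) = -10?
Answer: -20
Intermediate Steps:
b(s)*w(1/(6 + 7)) = 2*(-10) = -20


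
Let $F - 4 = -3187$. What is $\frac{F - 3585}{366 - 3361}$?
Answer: $\frac{6768}{2995} \approx 2.2598$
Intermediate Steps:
$F = -3183$ ($F = 4 - 3187 = -3183$)
$\frac{F - 3585}{366 - 3361} = \frac{-3183 - 3585}{366 - 3361} = - \frac{6768}{-2995} = \left(-6768\right) \left(- \frac{1}{2995}\right) = \frac{6768}{2995}$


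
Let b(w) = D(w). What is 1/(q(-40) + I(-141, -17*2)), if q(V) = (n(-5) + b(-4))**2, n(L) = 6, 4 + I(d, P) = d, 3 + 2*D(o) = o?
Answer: -4/555 ≈ -0.0072072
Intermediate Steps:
D(o) = -3/2 + o/2
I(d, P) = -4 + d
b(w) = -3/2 + w/2
q(V) = 25/4 (q(V) = (6 + (-3/2 + (1/2)*(-4)))**2 = (6 + (-3/2 - 2))**2 = (6 - 7/2)**2 = (5/2)**2 = 25/4)
1/(q(-40) + I(-141, -17*2)) = 1/(25/4 + (-4 - 141)) = 1/(25/4 - 145) = 1/(-555/4) = -4/555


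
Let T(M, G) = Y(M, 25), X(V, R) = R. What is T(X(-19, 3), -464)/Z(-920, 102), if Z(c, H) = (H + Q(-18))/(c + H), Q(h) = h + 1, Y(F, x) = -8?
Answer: 6544/85 ≈ 76.988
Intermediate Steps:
Q(h) = 1 + h
T(M, G) = -8
Z(c, H) = (-17 + H)/(H + c) (Z(c, H) = (H + (1 - 18))/(c + H) = (H - 17)/(H + c) = (-17 + H)/(H + c))
T(X(-19, 3), -464)/Z(-920, 102) = -8*(102 - 920)/(-17 + 102) = -8/(85/(-818)) = -8/((-1/818*85)) = -8/(-85/818) = -8*(-818/85) = 6544/85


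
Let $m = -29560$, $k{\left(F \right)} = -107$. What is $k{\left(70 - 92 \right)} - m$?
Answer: $29453$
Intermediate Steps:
$k{\left(70 - 92 \right)} - m = -107 - -29560 = -107 + 29560 = 29453$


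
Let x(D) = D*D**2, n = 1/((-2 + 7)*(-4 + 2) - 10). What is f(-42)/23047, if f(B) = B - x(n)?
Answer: -335999/184376000 ≈ -0.0018224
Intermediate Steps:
n = -1/20 (n = 1/(5*(-2) - 10) = 1/(-10 - 10) = 1/(-20) = -1/20 ≈ -0.050000)
x(D) = D**3
f(B) = 1/8000 + B (f(B) = B - (-1/20)**3 = B - 1*(-1/8000) = B + 1/8000 = 1/8000 + B)
f(-42)/23047 = (1/8000 - 42)/23047 = -335999/8000*1/23047 = -335999/184376000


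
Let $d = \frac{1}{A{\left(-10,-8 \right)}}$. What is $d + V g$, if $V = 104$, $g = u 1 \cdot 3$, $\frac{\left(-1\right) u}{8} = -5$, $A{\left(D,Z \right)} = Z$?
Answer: $\frac{99839}{8} \approx 12480.0$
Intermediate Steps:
$u = 40$ ($u = \left(-8\right) \left(-5\right) = 40$)
$g = 120$ ($g = 40 \cdot 1 \cdot 3 = 40 \cdot 3 = 120$)
$d = - \frac{1}{8}$ ($d = \frac{1}{-8} = - \frac{1}{8} \approx -0.125$)
$d + V g = - \frac{1}{8} + 104 \cdot 120 = - \frac{1}{8} + 12480 = \frac{99839}{8}$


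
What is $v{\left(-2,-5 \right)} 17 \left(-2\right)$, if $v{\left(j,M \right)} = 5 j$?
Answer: $340$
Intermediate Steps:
$v{\left(-2,-5 \right)} 17 \left(-2\right) = 5 \left(-2\right) 17 \left(-2\right) = \left(-10\right) 17 \left(-2\right) = \left(-170\right) \left(-2\right) = 340$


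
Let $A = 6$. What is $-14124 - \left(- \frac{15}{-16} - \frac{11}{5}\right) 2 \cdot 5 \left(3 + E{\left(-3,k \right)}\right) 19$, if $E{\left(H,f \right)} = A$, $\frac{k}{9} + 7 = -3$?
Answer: $- \frac{95721}{8} \approx -11965.0$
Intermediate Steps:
$k = -90$ ($k = -63 + 9 \left(-3\right) = -63 - 27 = -90$)
$E{\left(H,f \right)} = 6$
$-14124 - \left(- \frac{15}{-16} - \frac{11}{5}\right) 2 \cdot 5 \left(3 + E{\left(-3,k \right)}\right) 19 = -14124 - \left(- \frac{15}{-16} - \frac{11}{5}\right) 2 \cdot 5 \left(3 + 6\right) 19 = -14124 - \left(\left(-15\right) \left(- \frac{1}{16}\right) - \frac{11}{5}\right) 10 \cdot 9 \cdot 19 = -14124 - \left(\frac{15}{16} - \frac{11}{5}\right) 90 \cdot 19 = -14124 - \left(- \frac{101}{80}\right) 90 \cdot 19 = -14124 - \left(- \frac{909}{8}\right) 19 = -14124 - - \frac{17271}{8} = -14124 + \frac{17271}{8} = - \frac{95721}{8}$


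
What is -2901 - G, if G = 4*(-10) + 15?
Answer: -2876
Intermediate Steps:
G = -25 (G = -40 + 15 = -25)
-2901 - G = -2901 - 1*(-25) = -2901 + 25 = -2876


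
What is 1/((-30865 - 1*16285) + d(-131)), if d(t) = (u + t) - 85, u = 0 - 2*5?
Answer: -1/47376 ≈ -2.1108e-5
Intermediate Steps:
u = -10 (u = 0 - 10 = -10)
d(t) = -95 + t (d(t) = (-10 + t) - 85 = -95 + t)
1/((-30865 - 1*16285) + d(-131)) = 1/((-30865 - 1*16285) + (-95 - 131)) = 1/((-30865 - 16285) - 226) = 1/(-47150 - 226) = 1/(-47376) = -1/47376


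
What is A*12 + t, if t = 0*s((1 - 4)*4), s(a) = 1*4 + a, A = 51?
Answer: 612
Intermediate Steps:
s(a) = 4 + a
t = 0 (t = 0*(4 + (1 - 4)*4) = 0*(4 - 3*4) = 0*(4 - 12) = 0*(-8) = 0)
A*12 + t = 51*12 + 0 = 612 + 0 = 612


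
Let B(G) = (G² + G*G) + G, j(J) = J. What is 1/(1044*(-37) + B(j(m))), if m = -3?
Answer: -1/38613 ≈ -2.5898e-5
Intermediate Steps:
B(G) = G + 2*G² (B(G) = (G² + G²) + G = 2*G² + G = G + 2*G²)
1/(1044*(-37) + B(j(m))) = 1/(1044*(-37) - 3*(1 + 2*(-3))) = 1/(-38628 - 3*(1 - 6)) = 1/(-38628 - 3*(-5)) = 1/(-38628 + 15) = 1/(-38613) = -1/38613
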